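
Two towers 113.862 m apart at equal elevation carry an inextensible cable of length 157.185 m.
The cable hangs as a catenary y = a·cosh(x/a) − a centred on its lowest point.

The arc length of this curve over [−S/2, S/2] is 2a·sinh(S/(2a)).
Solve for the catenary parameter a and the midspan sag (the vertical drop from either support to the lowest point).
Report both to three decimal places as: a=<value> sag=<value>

seed: a₀ = √(S³/(24(L−S))) = √(113.862³/(24·43.323)) = 37.679344
iter 1: u=1.510934  f(a)=+5.223e+00  f'(a)=-2.869e+00  a ← 37.679344 − (+5.223e+00/-2.869e+00) = 39.499593
iter 2: u=1.441306  f(a)=+4.023e-01  f'(a)=-2.443e+00  a ← 39.499593 − (+4.023e-01/-2.443e+00) = 39.664288
iter 3: u=1.435321  f(a)=+2.828e-03  f'(a)=-2.408e+00  a ← 39.664288 − (+2.828e-03/-2.408e+00) = 39.665462
iter 4: u=1.435279  f(a)=+1.418e-07  f'(a)=-2.408e+00  a ← 39.665462 − (+1.418e-07/-2.408e+00) = 39.665462
iter 5: u=1.435279  f(a)=+0.000e+00  f'(a)=-2.408e+00  a ← 39.665462 − (+0.000e+00/-2.408e+00) = 39.665462
converged: |Δa| < 1e-12 after 5 iterations
sag = a·(cosh(S/(2a)) − 1) = 39.665462·(cosh(1.435279) − 1) = 48.369360
T_max/T_min = cosh(S/(2a)) = 2.219433

a=39.665 sag=48.369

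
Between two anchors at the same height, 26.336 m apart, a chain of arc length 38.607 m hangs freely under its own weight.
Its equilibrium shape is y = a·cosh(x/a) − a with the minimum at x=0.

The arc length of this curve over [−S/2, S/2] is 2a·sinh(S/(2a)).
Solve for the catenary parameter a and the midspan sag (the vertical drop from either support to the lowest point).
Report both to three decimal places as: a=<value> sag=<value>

a=8.376 sag=12.666

seed: a₀ = √(S³/(24(L−S))) = √(26.336³/(24·12.271)) = 7.875518
iter 1: u=1.672017  f(a)=+1.834e+00  f'(a)=-4.079e+00  a ← 7.875518 − (+1.834e+00/-4.079e+00) = 8.325128
iter 2: u=1.581717  f(a)=+1.688e-01  f'(a)=-3.360e+00  a ← 8.325128 − (+1.688e-01/-3.360e+00) = 8.375360
iter 3: u=1.572231  f(a)=+1.749e-03  f'(a)=-3.291e+00  a ← 8.375360 − (+1.749e-03/-3.291e+00) = 8.375892
iter 4: u=1.572131  f(a)=+1.922e-07  f'(a)=-3.290e+00  a ← 8.375892 − (+1.922e-07/-3.290e+00) = 8.375892
iter 5: u=1.572131  f(a)=+1.421e-14  f'(a)=-3.290e+00  a ← 8.375892 − (+1.421e-14/-3.290e+00) = 8.375892
converged: |Δa| < 1e-12 after 5 iterations
sag = a·(cosh(S/(2a)) − 1) = 8.375892·(cosh(1.572131) − 1) = 12.666462
T_max/T_min = cosh(S/(2a)) = 2.512252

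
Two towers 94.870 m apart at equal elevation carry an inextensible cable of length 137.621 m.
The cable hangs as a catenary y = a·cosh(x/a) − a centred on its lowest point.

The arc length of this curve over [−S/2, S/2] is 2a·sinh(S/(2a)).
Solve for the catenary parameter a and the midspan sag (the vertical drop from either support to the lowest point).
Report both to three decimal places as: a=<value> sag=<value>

a=30.626 sag=44.693

seed: a₀ = √(S³/(24(L−S))) = √(94.870³/(24·42.751)) = 28.847926
iter 1: u=1.644312  f(a)=+6.166e+00  f'(a)=-3.847e+00  a ← 28.847926 − (+6.166e+00/-3.847e+00) = 30.450836
iter 2: u=1.557757  f(a)=+5.512e-01  f'(a)=-3.187e+00  a ← 30.450836 − (+5.512e-01/-3.187e+00) = 30.623793
iter 3: u=1.548959  f(a)=+5.361e-03  f'(a)=-3.125e+00  a ← 30.623793 − (+5.361e-03/-3.125e+00) = 30.625508
iter 4: u=1.548872  f(a)=+5.179e-07  f'(a)=-3.125e+00  a ← 30.625508 − (+5.179e-07/-3.125e+00) = 30.625508
iter 5: u=1.548872  f(a)=+5.684e-14  f'(a)=-3.125e+00  a ← 30.625508 − (+5.684e-14/-3.125e+00) = 30.625508
converged: |Δa| < 1e-12 after 5 iterations
sag = a·(cosh(S/(2a)) − 1) = 30.625508·(cosh(1.548872) − 1) = 44.692529
T_max/T_min = cosh(S/(2a)) = 2.459324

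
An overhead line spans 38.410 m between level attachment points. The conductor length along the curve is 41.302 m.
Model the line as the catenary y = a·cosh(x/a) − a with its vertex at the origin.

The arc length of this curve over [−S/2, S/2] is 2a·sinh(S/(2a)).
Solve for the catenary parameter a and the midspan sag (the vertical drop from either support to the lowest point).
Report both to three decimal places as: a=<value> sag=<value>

seed: a₀ = √(S³/(24(L−S))) = √(38.410³/(24·2.892)) = 28.573385
iter 1: u=0.672129  f(a)=+6.603e-02  f'(a)=-2.117e-01  a ← 28.573385 − (+6.603e-02/-2.117e-01) = 28.885265
iter 2: u=0.664872  f(a)=+1.097e-03  f'(a)=-2.047e-01  a ← 28.885265 − (+1.097e-03/-2.047e-01) = 28.890622
iter 3: u=0.664749  f(a)=+3.139e-07  f'(a)=-2.046e-01  a ← 28.890622 − (+3.139e-07/-2.046e-01) = 28.890623
iter 4: u=0.664749  f(a)=+2.842e-14  f'(a)=-2.046e-01  a ← 28.890623 − (+2.842e-14/-2.046e-01) = 28.890623
converged: |Δa| < 1e-12 after 4 iterations
sag = a·(cosh(S/(2a)) − 1) = 28.890623·(cosh(0.664749) − 1) = 6.621796
T_max/T_min = cosh(S/(2a)) = 1.229202

a=28.891 sag=6.622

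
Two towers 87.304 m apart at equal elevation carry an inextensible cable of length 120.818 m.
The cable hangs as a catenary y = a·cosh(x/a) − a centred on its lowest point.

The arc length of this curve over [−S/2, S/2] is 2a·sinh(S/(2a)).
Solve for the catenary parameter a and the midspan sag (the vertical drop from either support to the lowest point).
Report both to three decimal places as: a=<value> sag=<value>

a=30.292 sag=37.287

seed: a₀ = √(S³/(24(L−S))) = √(87.304³/(24·33.514)) = 28.762886
iter 1: u=1.517650  f(a)=+4.078e+00  f'(a)=-2.913e+00  a ← 28.762886 − (+4.078e+00/-2.913e+00) = 30.162775
iter 2: u=1.447214  f(a)=+3.166e-01  f'(a)=-2.477e+00  a ← 30.162775 − (+3.166e-01/-2.477e+00) = 30.290611
iter 3: u=1.441107  f(a)=+2.264e-03  f'(a)=-2.442e+00  a ← 30.290611 − (+2.264e-03/-2.442e+00) = 30.291538
iter 4: u=1.441063  f(a)=+1.175e-07  f'(a)=-2.441e+00  a ← 30.291538 − (+1.175e-07/-2.441e+00) = 30.291538
iter 5: u=1.441063  f(a)=-1.421e-14  f'(a)=-2.441e+00  a ← 30.291538 − (-1.421e-14/-2.441e+00) = 30.291538
converged: |Δa| < 1e-12 after 5 iterations
sag = a·(cosh(S/(2a)) − 1) = 30.291538·(cosh(1.441063) − 1) = 37.286747
T_max/T_min = cosh(S/(2a)) = 2.230929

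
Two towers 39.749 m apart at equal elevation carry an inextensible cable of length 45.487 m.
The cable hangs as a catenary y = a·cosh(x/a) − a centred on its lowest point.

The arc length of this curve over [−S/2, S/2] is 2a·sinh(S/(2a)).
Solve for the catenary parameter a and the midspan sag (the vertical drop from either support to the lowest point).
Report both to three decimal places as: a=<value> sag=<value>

a=21.803 sag=9.703

seed: a₀ = √(S³/(24(L−S))) = √(39.749³/(24·5.738)) = 21.355189
iter 1: u=0.930664  f(a)=+2.537e-01  f'(a)=-5.854e-01  a ← 21.355189 − (+2.537e-01/-5.854e-01) = 21.788539
iter 2: u=0.912154  f(a)=+7.927e-03  f'(a)=-5.493e-01  a ← 21.788539 − (+7.927e-03/-5.493e-01) = 21.802970
iter 3: u=0.911550  f(a)=+8.295e-06  f'(a)=-5.482e-01  a ← 21.802970 − (+8.295e-06/-5.482e-01) = 21.802985
iter 4: u=0.911549  f(a)=+9.102e-12  f'(a)=-5.482e-01  a ← 21.802985 − (+9.102e-12/-5.482e-01) = 21.802985
converged: |Δa| < 1e-12 after 4 iterations
sag = a·(cosh(S/(2a)) − 1) = 21.802985·(cosh(0.911549) − 1) = 9.703156
T_max/T_min = cosh(S/(2a)) = 1.445038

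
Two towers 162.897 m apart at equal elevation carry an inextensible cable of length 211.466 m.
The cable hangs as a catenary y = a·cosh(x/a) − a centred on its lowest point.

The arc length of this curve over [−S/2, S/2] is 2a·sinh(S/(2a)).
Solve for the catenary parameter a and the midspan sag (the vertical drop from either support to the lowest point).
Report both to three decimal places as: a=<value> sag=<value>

seed: a₀ = √(S³/(24(L−S))) = √(162.897³/(24·48.569)) = 60.895392
iter 1: u=1.337515  f(a)=+4.534e+00  f'(a)=-1.899e+00  a ← 60.895392 − (+4.534e+00/-1.899e+00) = 63.282535
iter 2: u=1.287061  f(a)=+2.802e-01  f'(a)=-1.671e+00  a ← 63.282535 − (+2.802e-01/-1.671e+00) = 63.450227
iter 3: u=1.283660  f(a)=+1.227e-03  f'(a)=-1.657e+00  a ← 63.450227 − (+1.227e-03/-1.657e+00) = 63.450967
iter 4: u=1.283645  f(a)=+2.373e-08  f'(a)=-1.657e+00  a ← 63.450967 − (+2.373e-08/-1.657e+00) = 63.450967
iter 5: u=1.283645  f(a)=+0.000e+00  f'(a)=-1.657e+00  a ← 63.450967 − (+0.000e+00/-1.657e+00) = 63.450967
converged: |Δa| < 1e-12 after 5 iterations
sag = a·(cosh(S/(2a)) − 1) = 63.450967·(cosh(1.283645) − 1) = 59.859586
T_max/T_min = cosh(S/(2a)) = 1.943399

a=63.451 sag=59.860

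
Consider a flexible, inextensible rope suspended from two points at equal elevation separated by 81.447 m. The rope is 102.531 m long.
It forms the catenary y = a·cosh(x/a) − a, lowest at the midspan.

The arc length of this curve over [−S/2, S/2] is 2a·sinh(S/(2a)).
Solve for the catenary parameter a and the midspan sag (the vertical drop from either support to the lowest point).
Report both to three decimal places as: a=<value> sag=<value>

seed: a₀ = √(S³/(24(L−S))) = √(81.447³/(24·21.084)) = 32.676122
iter 1: u=1.246277  f(a)=+1.699e+00  f'(a)=-1.502e+00  a ← 32.676122 − (+1.699e+00/-1.502e+00) = 33.807183
iter 2: u=1.204581  f(a)=+9.222e-02  f'(a)=-1.343e+00  a ← 33.807183 − (+9.222e-02/-1.343e+00) = 33.875830
iter 3: u=1.202140  f(a)=+3.061e-04  f'(a)=-1.334e+00  a ← 33.875830 − (+3.061e-04/-1.334e+00) = 33.876060
iter 4: u=1.202132  f(a)=+3.396e-09  f'(a)=-1.334e+00  a ← 33.876060 − (+3.396e-09/-1.334e+00) = 33.876060
iter 5: u=1.202132  f(a)=+0.000e+00  f'(a)=-1.334e+00  a ← 33.876060 − (+0.000e+00/-1.334e+00) = 33.876060
converged: |Δa| < 1e-12 after 5 iterations
sag = a·(cosh(S/(2a)) − 1) = 33.876060·(cosh(1.202132) − 1) = 27.570982
T_max/T_min = cosh(S/(2a)) = 1.813878

a=33.876 sag=27.571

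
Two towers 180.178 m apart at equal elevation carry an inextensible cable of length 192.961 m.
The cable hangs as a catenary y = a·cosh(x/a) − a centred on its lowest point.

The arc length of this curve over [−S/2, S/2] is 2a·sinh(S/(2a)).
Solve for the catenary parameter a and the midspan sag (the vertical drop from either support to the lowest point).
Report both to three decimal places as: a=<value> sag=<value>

a=139.526 sag=30.109

seed: a₀ = √(S³/(24(L−S))) = √(180.178³/(24·12.783)) = 138.079952
iter 1: u=0.652441  f(a)=+2.748e-01  f'(a)=-1.932e-01  a ← 138.079952 − (+2.748e-01/-1.932e-01) = 139.502878
iter 2: u=0.645786  f(a)=+4.306e-03  f'(a)=-1.871e-01  a ← 139.502878 − (+4.306e-03/-1.871e-01) = 139.525889
iter 3: u=0.645679  f(a)=+1.095e-06  f'(a)=-1.871e-01  a ← 139.525889 − (+1.095e-06/-1.871e-01) = 139.525895
iter 4: u=0.645679  f(a)=+2.842e-14  f'(a)=-1.871e-01  a ← 139.525895 − (+2.842e-14/-1.871e-01) = 139.525895
converged: |Δa| < 1e-12 after 4 iterations
sag = a·(cosh(S/(2a)) − 1) = 139.525895·(cosh(0.645679) − 1) = 30.108896
T_max/T_min = cosh(S/(2a)) = 1.215794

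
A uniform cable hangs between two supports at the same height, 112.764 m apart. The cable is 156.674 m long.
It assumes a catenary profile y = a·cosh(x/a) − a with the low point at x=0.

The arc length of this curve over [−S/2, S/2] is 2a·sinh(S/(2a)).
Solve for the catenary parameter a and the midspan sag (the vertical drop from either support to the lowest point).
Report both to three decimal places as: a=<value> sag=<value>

a=38.873 sag=48.579

seed: a₀ = √(S³/(24(L−S))) = √(112.764³/(24·43.910)) = 36.886578
iter 1: u=1.528523  f(a)=+5.424e+00  f'(a)=-2.986e+00  a ← 36.886578 − (+5.424e+00/-2.986e+00) = 38.703449
iter 2: u=1.456769  f(a)=+4.265e-01  f'(a)=-2.533e+00  a ← 38.703449 − (+4.265e-01/-2.533e+00) = 38.871844
iter 3: u=1.450459  f(a)=+3.135e-03  f'(a)=-2.496e+00  a ← 38.871844 − (+3.135e-03/-2.496e+00) = 38.873100
iter 4: u=1.450412  f(a)=+1.721e-07  f'(a)=-2.496e+00  a ← 38.873100 − (+1.721e-07/-2.496e+00) = 38.873101
iter 5: u=1.450412  f(a)=+0.000e+00  f'(a)=-2.496e+00  a ← 38.873101 − (+0.000e+00/-2.496e+00) = 38.873101
converged: |Δa| < 1e-12 after 5 iterations
sag = a·(cosh(S/(2a)) − 1) = 38.873101·(cosh(1.450412) − 1) = 48.578621
T_max/T_min = cosh(S/(2a)) = 2.249672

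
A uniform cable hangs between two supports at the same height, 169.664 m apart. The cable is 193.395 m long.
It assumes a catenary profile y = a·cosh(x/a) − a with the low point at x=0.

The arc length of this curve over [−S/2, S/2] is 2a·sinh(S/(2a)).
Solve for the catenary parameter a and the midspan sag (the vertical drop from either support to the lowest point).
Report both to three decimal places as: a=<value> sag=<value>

a=94.485 sag=40.710

seed: a₀ = √(S³/(24(L−S))) = √(169.664³/(24·23.731)) = 92.602116
iter 1: u=0.916091  f(a)=+1.016e+00  f'(a)=-5.569e-01  a ← 92.602116 − (+1.016e+00/-5.569e-01) = 94.426475
iter 2: u=0.898392  f(a)=+3.080e-02  f'(a)=-5.236e-01  a ← 94.426475 − (+3.080e-02/-5.236e-01) = 94.485300
iter 3: u=0.897833  f(a)=+3.027e-05  f'(a)=-5.225e-01  a ← 94.485300 − (+3.027e-05/-5.225e-01) = 94.485358
iter 4: u=0.897832  f(a)=+2.927e-11  f'(a)=-5.225e-01  a ← 94.485358 − (+2.927e-11/-5.225e-01) = 94.485358
converged: |Δa| < 1e-12 after 4 iterations
sag = a·(cosh(S/(2a)) − 1) = 94.485358·(cosh(0.897832) − 1) = 40.710387
T_max/T_min = cosh(S/(2a)) = 1.430864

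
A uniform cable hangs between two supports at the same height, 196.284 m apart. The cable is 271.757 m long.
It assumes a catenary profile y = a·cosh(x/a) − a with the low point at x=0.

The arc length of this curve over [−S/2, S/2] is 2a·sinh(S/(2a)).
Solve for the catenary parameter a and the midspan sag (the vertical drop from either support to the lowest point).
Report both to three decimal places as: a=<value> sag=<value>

a=68.053 sag=83.915

seed: a₀ = √(S³/(24(L−S))) = √(196.284³/(24·75.473)) = 64.613895
iter 1: u=1.518899  f(a)=+9.200e+00  f'(a)=-2.921e+00  a ← 64.613895 − (+9.200e+00/-2.921e+00) = 67.762995
iter 2: u=1.448313  f(a)=+7.153e-01  f'(a)=-2.483e+00  a ← 67.762995 − (+7.153e-01/-2.483e+00) = 68.051057
iter 3: u=1.442182  f(a)=+5.131e-03  f'(a)=-2.448e+00  a ← 68.051057 − (+5.131e-03/-2.448e+00) = 68.053153
iter 4: u=1.442137  f(a)=+2.681e-07  f'(a)=-2.447e+00  a ← 68.053153 − (+2.681e-07/-2.447e+00) = 68.053154
iter 5: u=1.442137  f(a)=+0.000e+00  f'(a)=-2.447e+00  a ← 68.053154 − (+0.000e+00/-2.447e+00) = 68.053154
converged: |Δa| < 1e-12 after 5 iterations
sag = a·(cosh(S/(2a)) − 1) = 68.053154·(cosh(1.442137) − 1) = 83.914601
T_max/T_min = cosh(S/(2a)) = 2.233074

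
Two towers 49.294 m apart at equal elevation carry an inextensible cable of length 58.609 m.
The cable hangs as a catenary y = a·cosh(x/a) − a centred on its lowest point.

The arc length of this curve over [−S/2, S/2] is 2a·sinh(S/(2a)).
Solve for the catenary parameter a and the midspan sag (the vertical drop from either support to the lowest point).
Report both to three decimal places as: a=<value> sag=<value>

seed: a₀ = √(S³/(24(L−S))) = √(49.294³/(24·9.315)) = 23.146964
iter 1: u=1.064805  f(a)=+5.426e-01  f'(a)=-8.999e-01  a ← 23.146964 − (+5.426e-01/-8.999e-01) = 23.749878
iter 2: u=1.037774  f(a)=+2.192e-02  f'(a)=-8.285e-01  a ← 23.749878 − (+2.192e-02/-8.285e-01) = 23.776337
iter 3: u=1.036619  f(a)=+3.912e-05  f'(a)=-8.255e-01  a ← 23.776337 − (+3.912e-05/-8.255e-01) = 23.776384
iter 4: u=1.036617  f(a)=+1.251e-10  f'(a)=-8.255e-01  a ← 23.776384 − (+1.251e-10/-8.255e-01) = 23.776384
iter 5: u=1.036617  f(a)=+7.105e-15  f'(a)=-8.255e-01  a ← 23.776384 − (+7.105e-15/-8.255e-01) = 23.776384
converged: |Δa| < 1e-12 after 5 iterations
sag = a·(cosh(S/(2a)) − 1) = 23.776384·(cosh(1.036617) − 1) = 13.960470
T_max/T_min = cosh(S/(2a)) = 1.587157

a=23.776 sag=13.960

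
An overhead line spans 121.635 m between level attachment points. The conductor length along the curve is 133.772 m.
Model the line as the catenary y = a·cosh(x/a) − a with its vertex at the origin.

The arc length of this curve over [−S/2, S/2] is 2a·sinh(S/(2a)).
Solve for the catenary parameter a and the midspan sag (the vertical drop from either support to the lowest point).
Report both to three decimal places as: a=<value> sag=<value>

a=79.751 sag=24.335

seed: a₀ = √(S³/(24(L−S))) = √(121.635³/(24·12.137)) = 78.600723
iter 1: u=0.773752  f(a)=+3.685e-01  f'(a)=-3.277e-01  a ← 78.600723 − (+3.685e-01/-3.277e-01) = 79.725293
iter 2: u=0.762838  f(a)=+8.058e-03  f'(a)=-3.135e-01  a ← 79.725293 − (+8.058e-03/-3.135e-01) = 79.750995
iter 3: u=0.762592  f(a)=+4.044e-06  f'(a)=-3.132e-01  a ← 79.750995 − (+4.044e-06/-3.132e-01) = 79.751008
iter 4: u=0.762592  f(a)=+9.948e-13  f'(a)=-3.132e-01  a ← 79.751008 − (+9.948e-13/-3.132e-01) = 79.751008
converged: |Δa| < 1e-12 after 4 iterations
sag = a·(cosh(S/(2a)) − 1) = 79.751008·(cosh(0.762592) − 1) = 24.335304
T_max/T_min = cosh(S/(2a)) = 1.305141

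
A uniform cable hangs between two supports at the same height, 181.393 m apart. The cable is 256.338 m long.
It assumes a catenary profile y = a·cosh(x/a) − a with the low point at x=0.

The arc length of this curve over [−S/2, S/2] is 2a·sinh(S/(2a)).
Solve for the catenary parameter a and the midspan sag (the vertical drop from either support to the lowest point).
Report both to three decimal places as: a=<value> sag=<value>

seed: a₀ = √(S³/(24(L−S))) = √(181.393³/(24·74.945)) = 57.604158
iter 1: u=1.574478  f(a)=+9.857e+00  f'(a)=-3.307e+00  a ← 57.604158 − (+9.857e+00/-3.307e+00) = 60.584863
iter 2: u=1.497016  f(a)=+8.167e-01  f'(a)=-2.780e+00  a ← 60.584863 − (+8.167e-01/-2.780e+00) = 60.878694
iter 3: u=1.489790  f(a)=+6.727e-03  f'(a)=-2.734e+00  a ← 60.878694 − (+6.727e-03/-2.734e+00) = 60.881155
iter 4: u=1.489730  f(a)=+4.647e-07  f'(a)=-2.734e+00  a ← 60.881155 − (+4.647e-07/-2.734e+00) = 60.881155
iter 5: u=1.489730  f(a)=-5.684e-14  f'(a)=-2.734e+00  a ← 60.881155 − (-5.684e-14/-2.734e+00) = 60.881155
converged: |Δa| < 1e-12 after 5 iterations
sag = a·(cosh(S/(2a)) − 1) = 60.881155·(cosh(1.489730) − 1) = 81.012494
T_max/T_min = cosh(S/(2a)) = 2.330666

a=60.881 sag=81.012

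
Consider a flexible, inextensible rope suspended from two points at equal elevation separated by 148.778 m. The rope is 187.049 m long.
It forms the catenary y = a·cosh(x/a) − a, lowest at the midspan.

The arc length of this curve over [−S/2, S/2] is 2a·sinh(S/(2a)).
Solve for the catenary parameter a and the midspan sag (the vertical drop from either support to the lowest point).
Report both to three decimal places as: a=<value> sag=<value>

seed: a₀ = √(S³/(24(L−S))) = √(148.778³/(24·38.271)) = 59.878036
iter 1: u=1.242342  f(a)=+3.064e+00  f'(a)=-1.487e+00  a ← 59.878036 − (+3.064e+00/-1.487e+00) = 61.939055
iter 2: u=1.201003  f(a)=+1.653e-01  f'(a)=-1.330e+00  a ← 61.939055 − (+1.653e-01/-1.330e+00) = 62.063329
iter 3: u=1.198598  f(a)=+5.419e-04  f'(a)=-1.322e+00  a ← 62.063329 − (+5.419e-04/-1.322e+00) = 62.063739
iter 4: u=1.198590  f(a)=+5.865e-09  f'(a)=-1.322e+00  a ← 62.063739 − (+5.865e-09/-1.322e+00) = 62.063739
iter 5: u=1.198590  f(a)=+0.000e+00  f'(a)=-1.322e+00  a ← 62.063739 − (+0.000e+00/-1.322e+00) = 62.063739
converged: |Δa| < 1e-12 after 5 iterations
sag = a·(cosh(S/(2a)) − 1) = 62.063739·(cosh(1.198590) − 1) = 50.180369
T_max/T_min = cosh(S/(2a)) = 1.808530

a=62.064 sag=50.180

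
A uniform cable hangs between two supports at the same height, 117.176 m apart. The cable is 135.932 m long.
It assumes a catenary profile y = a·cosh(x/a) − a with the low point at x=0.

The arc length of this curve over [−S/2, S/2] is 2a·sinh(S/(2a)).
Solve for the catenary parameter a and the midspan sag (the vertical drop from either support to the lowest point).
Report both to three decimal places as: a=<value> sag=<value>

seed: a₀ = √(S³/(24(L−S))) = √(117.176³/(24·18.756)) = 59.783628
iter 1: u=0.980001  f(a)=+9.215e-01  f'(a)=-6.898e-01  a ← 59.783628 − (+9.215e-01/-6.898e-01) = 61.119521
iter 2: u=0.958581  f(a)=+3.179e-02  f'(a)=-6.430e-01  a ← 61.119521 − (+3.179e-02/-6.430e-01) = 61.168969
iter 3: u=0.957806  f(a)=+4.084e-05  f'(a)=-6.413e-01  a ← 61.168969 − (+4.084e-05/-6.413e-01) = 61.169033
iter 4: u=0.957805  f(a)=+6.762e-11  f'(a)=-6.413e-01  a ← 61.169033 − (+6.762e-11/-6.413e-01) = 61.169033
iter 5: u=0.957805  f(a)=+0.000e+00  f'(a)=-6.413e-01  a ← 61.169033 − (+0.000e+00/-6.413e-01) = 61.169033
converged: |Δa| < 1e-12 after 5 iterations
sag = a·(cosh(S/(2a)) − 1) = 61.169033·(cosh(0.957805) − 1) = 30.269623
T_max/T_min = cosh(S/(2a)) = 1.494852

a=61.169 sag=30.270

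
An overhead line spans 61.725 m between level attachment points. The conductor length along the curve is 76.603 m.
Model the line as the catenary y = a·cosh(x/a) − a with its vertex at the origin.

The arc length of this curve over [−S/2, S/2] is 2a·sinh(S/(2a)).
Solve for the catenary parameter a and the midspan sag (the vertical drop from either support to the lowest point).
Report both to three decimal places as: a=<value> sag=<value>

a=26.544 sag=20.056

seed: a₀ = √(S³/(24(L−S))) = √(61.725³/(24·14.878)) = 25.663374
iter 1: u=1.202589  f(a)=+1.114e+00  f'(a)=-1.336e+00  a ← 25.663374 − (+1.114e+00/-1.336e+00) = 26.496904
iter 2: u=1.164759  f(a)=+5.656e-02  f'(a)=-1.203e+00  a ← 26.496904 − (+5.656e-02/-1.203e+00) = 26.543900
iter 3: u=1.162697  f(a)=+1.632e-04  f'(a)=-1.197e+00  a ← 26.543900 − (+1.632e-04/-1.197e+00) = 26.544036
iter 4: u=1.162691  f(a)=+1.366e-09  f'(a)=-1.197e+00  a ← 26.544036 − (+1.366e-09/-1.197e+00) = 26.544036
iter 5: u=1.162691  f(a)=-1.421e-14  f'(a)=-1.197e+00  a ← 26.544036 − (-1.421e-14/-1.197e+00) = 26.544036
converged: |Δa| < 1e-12 after 5 iterations
sag = a·(cosh(S/(2a)) − 1) = 26.544036·(cosh(1.162691) − 1) = 20.056294
T_max/T_min = cosh(S/(2a)) = 1.755586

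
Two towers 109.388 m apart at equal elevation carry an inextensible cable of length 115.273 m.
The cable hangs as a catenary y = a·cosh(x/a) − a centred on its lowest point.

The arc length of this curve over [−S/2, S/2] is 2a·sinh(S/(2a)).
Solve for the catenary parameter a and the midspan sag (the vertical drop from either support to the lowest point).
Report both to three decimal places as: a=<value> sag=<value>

a=97.034 sag=15.827

seed: a₀ = √(S³/(24(L−S))) = √(109.388³/(24·5.885)) = 96.266608
iter 1: u=0.568151  f(a)=+9.572e-02  f'(a)=-1.263e-01  a ← 96.266608 − (+9.572e-02/-1.263e-01) = 97.024712
iter 2: u=0.563712  f(a)=+1.142e-03  f'(a)=-1.233e-01  a ← 97.024712 − (+1.142e-03/-1.233e-01) = 97.033981
iter 3: u=0.563658  f(a)=+1.671e-07  f'(a)=-1.232e-01  a ← 97.033981 − (+1.671e-07/-1.232e-01) = 97.033982
iter 4: u=0.563658  f(a)=-2.842e-14  f'(a)=-1.232e-01  a ← 97.033982 − (-2.842e-14/-1.232e-01) = 97.033982
converged: |Δa| < 1e-12 after 4 iterations
sag = a·(cosh(S/(2a)) − 1) = 97.033982·(cosh(0.563658) − 1) = 15.826816
T_max/T_min = cosh(S/(2a)) = 1.163106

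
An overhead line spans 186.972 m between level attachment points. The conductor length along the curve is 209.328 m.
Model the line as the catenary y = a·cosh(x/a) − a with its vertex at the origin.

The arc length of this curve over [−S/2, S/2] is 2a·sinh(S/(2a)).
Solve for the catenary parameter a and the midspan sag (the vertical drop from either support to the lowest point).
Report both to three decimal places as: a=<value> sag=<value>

a=112.300 sag=41.212

seed: a₀ = √(S³/(24(L−S))) = √(186.972³/(24·22.356)) = 110.372833
iter 1: u=0.847002  f(a)=+8.158e-01  f'(a)=-4.349e-01  a ← 110.372833 − (+8.158e-01/-4.349e-01) = 112.248499
iter 2: u=0.832849  f(a)=+2.126e-02  f'(a)=-4.125e-01  a ← 112.248499 − (+2.126e-02/-4.125e-01) = 112.300035
iter 3: u=0.832466  f(a)=+1.530e-05  f'(a)=-4.119e-01  a ← 112.300035 − (+1.530e-05/-4.119e-01) = 112.300073
iter 4: u=0.832466  f(a)=+7.930e-12  f'(a)=-4.119e-01  a ← 112.300073 − (+7.930e-12/-4.119e-01) = 112.300073
converged: |Δa| < 1e-12 after 4 iterations
sag = a·(cosh(S/(2a)) − 1) = 112.300073·(cosh(0.832466) − 1) = 41.211683
T_max/T_min = cosh(S/(2a)) = 1.366978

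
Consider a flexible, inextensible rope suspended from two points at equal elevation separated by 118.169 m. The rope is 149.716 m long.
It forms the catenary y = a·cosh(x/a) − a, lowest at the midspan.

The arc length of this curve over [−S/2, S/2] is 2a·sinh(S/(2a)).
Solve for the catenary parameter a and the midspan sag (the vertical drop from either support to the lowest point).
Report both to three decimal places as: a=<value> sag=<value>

seed: a₀ = √(S³/(24(L−S))) = √(118.169³/(24·31.547)) = 46.684282
iter 1: u=1.265619  f(a)=+2.625e+00  f'(a)=-1.581e+00  a ← 46.684282 − (+2.625e+00/-1.581e+00) = 48.344966
iter 2: u=1.222144  f(a)=+1.466e-01  f'(a)=-1.409e+00  a ← 48.344966 − (+1.466e-01/-1.409e+00) = 48.449019
iter 3: u=1.219519  f(a)=+5.168e-04  f'(a)=-1.399e+00  a ← 48.449019 − (+5.168e-04/-1.399e+00) = 48.449388
iter 4: u=1.219510  f(a)=+6.474e-09  f'(a)=-1.399e+00  a ← 48.449388 − (+6.474e-09/-1.399e+00) = 48.449388
iter 5: u=1.219510  f(a)=-2.842e-14  f'(a)=-1.399e+00  a ← 48.449388 − (-2.842e-14/-1.399e+00) = 48.449388
converged: |Δa| < 1e-12 after 5 iterations
sag = a·(cosh(S/(2a)) − 1) = 48.449388·(cosh(1.219510) − 1) = 40.719347
T_max/T_min = cosh(S/(2a)) = 1.840451

a=48.449 sag=40.719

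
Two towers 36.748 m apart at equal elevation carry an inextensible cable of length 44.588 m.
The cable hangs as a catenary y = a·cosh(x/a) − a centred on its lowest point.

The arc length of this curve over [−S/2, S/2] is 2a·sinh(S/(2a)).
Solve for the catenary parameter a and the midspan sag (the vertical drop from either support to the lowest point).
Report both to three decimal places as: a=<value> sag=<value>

seed: a₀ = √(S³/(24(L−S))) = √(36.748³/(24·7.840)) = 16.240033
iter 1: u=1.131402  f(a)=+5.174e-01  f'(a)=-1.095e+00  a ← 16.240033 − (+5.174e-01/-1.095e+00) = 16.712550
iter 2: u=1.099413  f(a)=+2.344e-02  f'(a)=-9.977e-01  a ← 16.712550 − (+2.344e-02/-9.977e-01) = 16.736042
iter 3: u=1.097870  f(a)=+5.316e-05  f'(a)=-9.932e-01  a ← 16.736042 − (+5.316e-05/-9.932e-01) = 16.736095
iter 4: u=1.097867  f(a)=+2.749e-10  f'(a)=-9.932e-01  a ← 16.736095 − (+2.749e-10/-9.932e-01) = 16.736095
iter 5: u=1.097867  f(a)=+7.105e-15  f'(a)=-9.932e-01  a ← 16.736095 − (+7.105e-15/-9.932e-01) = 16.736095
converged: |Δa| < 1e-12 after 5 iterations
sag = a·(cosh(S/(2a)) − 1) = 16.736095·(cosh(1.097867) − 1) = 11.140765
T_max/T_min = cosh(S/(2a)) = 1.665673

a=16.736 sag=11.141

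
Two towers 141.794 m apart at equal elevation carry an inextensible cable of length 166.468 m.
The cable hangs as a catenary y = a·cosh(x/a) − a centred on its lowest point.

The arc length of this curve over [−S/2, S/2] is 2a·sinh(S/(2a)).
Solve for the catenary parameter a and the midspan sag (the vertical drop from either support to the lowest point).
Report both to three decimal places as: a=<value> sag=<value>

seed: a₀ = √(S³/(24(L−S))) = √(141.794³/(24·24.674)) = 69.384327
iter 1: u=1.021801  f(a)=+1.321e+00  f'(a)=-7.883e-01  a ← 69.384327 − (+1.321e+00/-7.883e-01) = 71.059521
iter 2: u=0.997713  f(a)=+4.934e-02  f'(a)=-7.304e-01  a ← 71.059521 − (+4.934e-02/-7.304e-01) = 71.127071
iter 3: u=0.996765  f(a)=+7.479e-05  f'(a)=-7.282e-01  a ← 71.127071 − (+7.479e-05/-7.282e-01) = 71.127173
iter 4: u=0.996764  f(a)=+1.724e-10  f'(a)=-7.282e-01  a ← 71.127173 − (+1.724e-10/-7.282e-01) = 71.127173
iter 5: u=0.996764  f(a)=+0.000e+00  f'(a)=-7.282e-01  a ← 71.127173 − (+0.000e+00/-7.282e-01) = 71.127173
converged: |Δa| < 1e-12 after 5 iterations
sag = a·(cosh(S/(2a)) − 1) = 71.127173·(cosh(0.996764) − 1) = 38.357865
T_max/T_min = cosh(S/(2a)) = 1.539286

a=71.127 sag=38.358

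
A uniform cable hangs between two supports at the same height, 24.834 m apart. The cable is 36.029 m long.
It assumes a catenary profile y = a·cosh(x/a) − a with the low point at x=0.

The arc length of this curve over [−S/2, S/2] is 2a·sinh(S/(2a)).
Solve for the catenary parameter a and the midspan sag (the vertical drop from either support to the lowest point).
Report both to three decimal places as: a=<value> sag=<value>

seed: a₀ = √(S³/(24(L−S))) = √(24.834³/(24·11.195)) = 7.550094
iter 1: u=1.644615  f(a)=+1.615e+00  f'(a)=-3.849e+00  a ← 7.550094 − (+1.615e+00/-3.849e+00) = 7.969734
iter 2: u=1.558019  f(a)=+1.444e-01  f'(a)=-3.189e+00  a ← 7.969734 − (+1.444e-01/-3.189e+00) = 8.015031
iter 3: u=1.549214  f(a)=+1.406e-03  f'(a)=-3.127e+00  a ← 8.015031 − (+1.406e-03/-3.127e+00) = 8.015481
iter 4: u=1.549127  f(a)=+1.360e-07  f'(a)=-3.126e+00  a ← 8.015481 − (+1.360e-07/-3.126e+00) = 8.015481
iter 5: u=1.549127  f(a)=-7.105e-15  f'(a)=-3.126e+00  a ← 8.015481 − (-7.105e-15/-3.126e+00) = 8.015481
converged: |Δa| < 1e-12 after 5 iterations
sag = a·(cosh(S/(2a)) − 1) = 8.015481·(cosh(1.549127) − 1) = 11.701774
T_max/T_min = cosh(S/(2a)) = 2.459897

a=8.015 sag=11.702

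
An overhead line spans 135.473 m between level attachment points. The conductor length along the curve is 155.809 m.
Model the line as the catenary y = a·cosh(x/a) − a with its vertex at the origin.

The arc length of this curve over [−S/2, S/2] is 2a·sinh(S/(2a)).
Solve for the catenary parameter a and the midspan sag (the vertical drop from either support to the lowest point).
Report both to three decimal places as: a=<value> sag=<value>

seed: a₀ = √(S³/(24(L−S))) = √(135.473³/(24·20.336)) = 71.374115
iter 1: u=0.949035  f(a)=+9.357e-01  f'(a)=-6.228e-01  a ← 71.374115 − (+9.357e-01/-6.228e-01) = 72.876389
iter 2: u=0.929471  f(a)=+3.036e-02  f'(a)=-5.830e-01  a ← 72.876389 − (+3.036e-02/-5.830e-01) = 72.928458
iter 3: u=0.928808  f(a)=+3.433e-05  f'(a)=-5.817e-01  a ← 72.928458 − (+3.433e-05/-5.817e-01) = 72.928517
iter 4: u=0.928807  f(a)=+4.400e-11  f'(a)=-5.817e-01  a ← 72.928517 − (+4.400e-11/-5.817e-01) = 72.928517
iter 5: u=0.928807  f(a)=+2.842e-14  f'(a)=-5.817e-01  a ← 72.928517 − (+2.842e-14/-5.817e-01) = 72.928517
converged: |Δa| < 1e-12 after 5 iterations
sag = a·(cosh(S/(2a)) − 1) = 72.928517·(cosh(0.928807) − 1) = 33.784555
T_max/T_min = cosh(S/(2a)) = 1.463256

a=72.929 sag=33.785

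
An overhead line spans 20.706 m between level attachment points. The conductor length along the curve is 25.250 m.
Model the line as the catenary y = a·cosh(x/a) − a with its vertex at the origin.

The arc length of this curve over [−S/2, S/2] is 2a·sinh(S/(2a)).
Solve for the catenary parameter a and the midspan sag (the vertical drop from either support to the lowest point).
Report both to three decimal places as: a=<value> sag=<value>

a=9.305 sag=6.378

seed: a₀ = √(S³/(24(L−S))) = √(20.706³/(24·4.544)) = 9.022347
iter 1: u=1.147484  f(a)=+3.087e-01  f'(a)=-1.146e+00  a ← 9.022347 − (+3.087e-01/-1.146e+00) = 9.291658
iter 2: u=1.114225  f(a)=+1.436e-02  f'(a)=-1.042e+00  a ← 9.291658 − (+1.436e-02/-1.042e+00) = 9.305443
iter 3: u=1.112575  f(a)=+3.444e-05  f'(a)=-1.037e+00  a ← 9.305443 − (+3.444e-05/-1.037e+00) = 9.305476
iter 4: u=1.112571  f(a)=+1.991e-10  f'(a)=-1.037e+00  a ← 9.305476 − (+1.991e-10/-1.037e+00) = 9.305476
iter 5: u=1.112571  f(a)=+0.000e+00  f'(a)=-1.037e+00  a ← 9.305476 − (+0.000e+00/-1.037e+00) = 9.305476
converged: |Δa| < 1e-12 after 5 iterations
sag = a·(cosh(S/(2a)) − 1) = 9.305476·(cosh(1.112571) − 1) = 6.378354
T_max/T_min = cosh(S/(2a)) = 1.685441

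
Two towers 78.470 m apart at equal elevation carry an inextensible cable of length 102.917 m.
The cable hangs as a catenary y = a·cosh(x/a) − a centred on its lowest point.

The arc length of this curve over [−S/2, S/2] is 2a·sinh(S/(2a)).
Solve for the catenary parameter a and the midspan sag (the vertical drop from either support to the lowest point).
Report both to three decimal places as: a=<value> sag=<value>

a=29.952 sag=29.589

seed: a₀ = √(S³/(24(L−S))) = √(78.470³/(24·24.447)) = 28.697038
iter 1: u=1.367214  f(a)=+2.389e+00  f'(a)=-2.044e+00  a ← 28.697038 − (+2.389e+00/-2.044e+00) = 29.865793
iter 2: u=1.313710  f(a)=+1.537e-01  f'(a)=-1.789e+00  a ← 29.865793 − (+1.537e-01/-1.789e+00) = 29.951719
iter 3: u=1.309941  f(a)=+7.330e-04  f'(a)=-1.772e+00  a ← 29.951719 − (+7.330e-04/-1.772e+00) = 29.952133
iter 4: u=1.309923  f(a)=+1.685e-08  f'(a)=-1.772e+00  a ← 29.952133 − (+1.685e-08/-1.772e+00) = 29.952133
iter 5: u=1.309923  f(a)=+1.421e-14  f'(a)=-1.772e+00  a ← 29.952133 − (+1.421e-14/-1.772e+00) = 29.952133
converged: |Δa| < 1e-12 after 5 iterations
sag = a·(cosh(S/(2a)) − 1) = 29.952133·(cosh(1.309923) − 1) = 29.588672
T_max/T_min = cosh(S/(2a)) = 1.987865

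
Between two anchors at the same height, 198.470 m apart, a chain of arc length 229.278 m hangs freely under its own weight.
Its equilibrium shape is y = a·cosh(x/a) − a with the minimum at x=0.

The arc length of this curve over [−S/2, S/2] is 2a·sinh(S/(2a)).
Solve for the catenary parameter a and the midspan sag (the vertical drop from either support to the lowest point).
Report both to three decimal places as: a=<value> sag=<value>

a=105.140 sag=50.412

seed: a₀ = √(S³/(24(L−S))) = √(198.470³/(24·30.808)) = 102.826471
iter 1: u=0.965073  f(a)=+1.467e+00  f'(a)=-6.569e-01  a ← 102.826471 − (+1.467e+00/-6.569e-01) = 105.059469
iter 2: u=0.944560  f(a)=+4.914e-02  f'(a)=-6.136e-01  a ← 105.059469 − (+4.914e-02/-6.136e-01) = 105.139565
iter 3: u=0.943841  f(a)=+5.940e-05  f'(a)=-6.121e-01  a ← 105.139565 − (+5.940e-05/-6.121e-01) = 105.139662
iter 4: u=0.943840  f(a)=+8.703e-11  f'(a)=-6.121e-01  a ← 105.139662 − (+8.703e-11/-6.121e-01) = 105.139662
iter 5: u=0.943840  f(a)=-2.842e-14  f'(a)=-6.121e-01  a ← 105.139662 − (-2.842e-14/-6.121e-01) = 105.139662
converged: |Δa| < 1e-12 after 5 iterations
sag = a·(cosh(S/(2a)) − 1) = 105.139662·(cosh(0.943840) − 1) = 50.412416
T_max/T_min = cosh(S/(2a)) = 1.479480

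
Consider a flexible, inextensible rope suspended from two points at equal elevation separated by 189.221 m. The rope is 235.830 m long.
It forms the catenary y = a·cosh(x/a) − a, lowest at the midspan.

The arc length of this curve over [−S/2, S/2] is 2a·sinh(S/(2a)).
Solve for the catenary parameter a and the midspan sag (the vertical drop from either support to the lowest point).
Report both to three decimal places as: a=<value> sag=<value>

seed: a₀ = √(S³/(24(L−S))) = √(189.221³/(24·46.609)) = 77.823989
iter 1: u=1.215698  f(a)=+3.568e+00  f'(a)=-1.384e+00  a ← 77.823989 − (+3.568e+00/-1.384e+00) = 80.401171
iter 2: u=1.176730  f(a)=+1.849e-01  f'(a)=-1.244e+00  a ← 80.401171 − (+1.849e-01/-1.244e+00) = 80.549764
iter 3: u=1.174560  f(a)=+5.566e-04  f'(a)=-1.237e+00  a ← 80.549764 − (+5.566e-04/-1.237e+00) = 80.550214
iter 4: u=1.174553  f(a)=+5.078e-09  f'(a)=-1.237e+00  a ← 80.550214 − (+5.078e-09/-1.237e+00) = 80.550214
iter 5: u=1.174553  f(a)=+0.000e+00  f'(a)=-1.237e+00  a ← 80.550214 − (+0.000e+00/-1.237e+00) = 80.550214
converged: |Δa| < 1e-12 after 5 iterations
sag = a·(cosh(S/(2a)) − 1) = 80.550214·(cosh(1.174553) − 1) = 62.251341
T_max/T_min = cosh(S/(2a)) = 1.772827

a=80.550 sag=62.251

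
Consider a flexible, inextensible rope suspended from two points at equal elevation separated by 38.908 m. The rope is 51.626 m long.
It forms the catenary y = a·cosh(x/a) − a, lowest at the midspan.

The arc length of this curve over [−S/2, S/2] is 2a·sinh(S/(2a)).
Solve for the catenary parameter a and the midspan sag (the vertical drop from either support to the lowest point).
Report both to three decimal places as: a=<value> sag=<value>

a=14.527 sag=15.093

seed: a₀ = √(S³/(24(L−S))) = √(38.908³/(24·12.718)) = 13.891314
iter 1: u=1.400443  f(a)=+1.307e+00  f'(a)=-2.216e+00  a ← 13.891314 − (+1.307e+00/-2.216e+00) = 14.481044
iter 2: u=1.343411  f(a)=+8.784e-02  f'(a)=-1.928e+00  a ← 14.481044 − (+8.784e-02/-1.928e+00) = 14.526615
iter 3: u=1.339197  f(a)=+4.599e-04  f'(a)=-1.907e+00  a ← 14.526615 − (+4.599e-04/-1.907e+00) = 14.526856
iter 4: u=1.339175  f(a)=+1.276e-08  f'(a)=-1.907e+00  a ← 14.526856 − (+1.276e-08/-1.907e+00) = 14.526856
iter 5: u=1.339175  f(a)=-7.105e-15  f'(a)=-1.907e+00  a ← 14.526856 − (-7.105e-15/-1.907e+00) = 14.526856
converged: |Δa| < 1e-12 after 5 iterations
sag = a·(cosh(S/(2a)) − 1) = 14.526856·(cosh(1.339175) − 1) = 15.093078
T_max/T_min = cosh(S/(2a)) = 2.038978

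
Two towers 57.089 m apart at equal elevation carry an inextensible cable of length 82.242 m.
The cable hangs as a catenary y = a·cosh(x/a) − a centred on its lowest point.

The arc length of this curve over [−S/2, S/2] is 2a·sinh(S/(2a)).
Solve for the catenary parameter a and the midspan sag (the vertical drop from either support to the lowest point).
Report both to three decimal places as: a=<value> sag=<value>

seed: a₀ = √(S³/(24(L−S))) = √(57.089³/(24·25.153)) = 17.556104
iter 1: u=1.625902  f(a)=+3.542e+00  f'(a)=-3.698e+00  a ← 17.556104 − (+3.542e+00/-3.698e+00) = 18.513848
iter 2: u=1.541792  f(a)=+3.105e-01  f'(a)=-3.076e+00  a ← 18.513848 − (+3.105e-01/-3.076e+00) = 18.614795
iter 3: u=1.533431  f(a)=+2.892e-03  f'(a)=-3.019e+00  a ← 18.614795 − (+2.892e-03/-3.019e+00) = 18.615753
iter 4: u=1.533352  f(a)=+2.562e-07  f'(a)=-3.018e+00  a ← 18.615753 − (+2.562e-07/-3.018e+00) = 18.615753
iter 5: u=1.533352  f(a)=+0.000e+00  f'(a)=-3.018e+00  a ← 18.615753 − (+0.000e+00/-3.018e+00) = 18.615753
converged: |Δa| < 1e-12 after 5 iterations
sag = a·(cosh(S/(2a)) − 1) = 18.615753·(cosh(1.533352) − 1) = 26.522733
T_max/T_min = cosh(S/(2a)) = 2.424747

a=18.616 sag=26.523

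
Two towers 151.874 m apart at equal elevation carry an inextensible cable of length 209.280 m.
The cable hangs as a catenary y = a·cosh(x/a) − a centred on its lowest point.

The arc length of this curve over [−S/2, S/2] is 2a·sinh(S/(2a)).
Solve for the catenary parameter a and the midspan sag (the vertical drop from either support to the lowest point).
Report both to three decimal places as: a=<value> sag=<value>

a=53.066 sag=64.261

seed: a₀ = √(S³/(24(L−S))) = √(151.874³/(24·57.406)) = 50.424417
iter 1: u=1.505957  f(a)=+6.872e+00  f'(a)=-2.837e+00  a ← 50.424417 − (+6.872e+00/-2.837e+00) = 52.846892
iter 2: u=1.436925  f(a)=+5.263e-01  f'(a)=-2.418e+00  a ← 52.846892 − (+5.263e-01/-2.418e+00) = 53.064578
iter 3: u=1.431030  f(a)=+3.652e-03  f'(a)=-2.384e+00  a ← 53.064578 − (+3.652e-03/-2.384e+00) = 53.066110
iter 4: u=1.430989  f(a)=+1.786e-07  f'(a)=-2.384e+00  a ← 53.066110 − (+1.786e-07/-2.384e+00) = 53.066110
iter 5: u=1.430989  f(a)=+2.842e-14  f'(a)=-2.384e+00  a ← 53.066110 − (+2.842e-14/-2.384e+00) = 53.066110
converged: |Δa| < 1e-12 after 5 iterations
sag = a·(cosh(S/(2a)) − 1) = 53.066110·(cosh(1.430989) − 1) = 64.260535
T_max/T_min = cosh(S/(2a)) = 2.210952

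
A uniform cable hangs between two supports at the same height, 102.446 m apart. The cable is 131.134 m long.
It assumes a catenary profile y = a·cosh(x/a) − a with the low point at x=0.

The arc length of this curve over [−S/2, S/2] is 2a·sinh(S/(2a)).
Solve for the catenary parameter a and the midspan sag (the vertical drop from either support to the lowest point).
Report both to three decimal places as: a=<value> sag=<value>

seed: a₀ = √(S³/(24(L−S))) = √(102.446³/(24·28.688)) = 39.517253
iter 1: u=1.296219  f(a)=+2.509e+00  f'(a)=-1.711e+00  a ← 39.517253 − (+2.509e+00/-1.711e+00) = 40.983523
iter 2: u=1.249844  f(a)=+1.464e-01  f'(a)=-1.517e+00  a ← 40.983523 − (+1.464e-01/-1.517e+00) = 41.080049
iter 3: u=1.246907  f(a)=+5.668e-04  f'(a)=-1.505e+00  a ← 41.080049 − (+5.668e-04/-1.505e+00) = 41.080425
iter 4: u=1.246896  f(a)=+8.569e-09  f'(a)=-1.505e+00  a ← 41.080425 − (+8.569e-09/-1.505e+00) = 41.080425
iter 5: u=1.246896  f(a)=+2.842e-14  f'(a)=-1.505e+00  a ← 41.080425 − (+2.842e-14/-1.505e+00) = 41.080425
converged: |Δa| < 1e-12 after 5 iterations
sag = a·(cosh(S/(2a)) − 1) = 41.080425·(cosh(1.246896) − 1) = 36.292909
T_max/T_min = cosh(S/(2a)) = 1.883460

a=41.080 sag=36.293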